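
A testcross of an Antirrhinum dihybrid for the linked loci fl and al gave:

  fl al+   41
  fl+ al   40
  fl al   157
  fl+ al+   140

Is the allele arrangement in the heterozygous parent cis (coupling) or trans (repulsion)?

cis

The two most frequent classes are fl+ al+ (140) and fl al (157); these are the parental (non-recombinant) types.
So the F1 carried fl+ al+ on one chromosome and fl al on the other — the recessive alleles are on the same chromosome (cis / coupling).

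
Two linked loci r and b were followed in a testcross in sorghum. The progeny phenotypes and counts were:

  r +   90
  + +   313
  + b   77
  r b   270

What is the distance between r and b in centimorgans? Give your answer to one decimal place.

22.3 centimorgans

The two most frequent classes, + + (313) and r b (270), are the parental types, so the F1 was + + / r b.
The recombinant classes are + b and r +: 77 + 90 = 167.
Recombination frequency = 167/750 = 0.2227 ≈ 22.3%, i.e. 22.3 centimorgans.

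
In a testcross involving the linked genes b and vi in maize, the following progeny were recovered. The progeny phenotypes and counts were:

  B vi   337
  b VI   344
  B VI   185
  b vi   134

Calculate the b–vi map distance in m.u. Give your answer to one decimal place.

31.9 m.u.

The two most frequent classes, B vi (337) and b VI (344), are the parental types, so the F1 was B vi / b VI.
The recombinant classes are B VI and b vi: 185 + 134 = 319.
Recombination frequency = 319/1000 = 0.3190 ≈ 31.9%, i.e. 31.9 m.u.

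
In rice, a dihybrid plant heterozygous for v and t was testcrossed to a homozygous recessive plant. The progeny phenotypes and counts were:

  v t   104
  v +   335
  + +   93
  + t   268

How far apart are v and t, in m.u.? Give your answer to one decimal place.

24.6 m.u.

The two most frequent classes, + t (268) and v + (335), are the parental types, so the F1 was + t / v +.
The recombinant classes are + + and v t: 93 + 104 = 197.
Recombination frequency = 197/800 = 0.2462 ≈ 24.6%, i.e. 24.6 m.u.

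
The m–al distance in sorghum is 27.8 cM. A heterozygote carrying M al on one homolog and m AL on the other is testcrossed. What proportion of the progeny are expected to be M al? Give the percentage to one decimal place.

36.1%

A map distance of 27.8 cM corresponds to a recombination frequency of 0.278.
The F1 is M al / m AL, so M al is a parental gamete class with expected frequency (1 − r)/2 = 0.722/2 = 0.3610.
That is 0.3610 = 36.1% of the progeny.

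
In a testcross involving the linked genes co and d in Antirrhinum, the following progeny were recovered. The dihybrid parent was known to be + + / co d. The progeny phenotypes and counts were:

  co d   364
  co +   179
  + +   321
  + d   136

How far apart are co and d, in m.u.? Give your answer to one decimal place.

31.5 m.u.

The recombinant classes are + d and co +: 136 + 179 = 315.
Recombination frequency = 315/1000 = 0.3150 ≈ 31.5%, i.e. 31.5 m.u.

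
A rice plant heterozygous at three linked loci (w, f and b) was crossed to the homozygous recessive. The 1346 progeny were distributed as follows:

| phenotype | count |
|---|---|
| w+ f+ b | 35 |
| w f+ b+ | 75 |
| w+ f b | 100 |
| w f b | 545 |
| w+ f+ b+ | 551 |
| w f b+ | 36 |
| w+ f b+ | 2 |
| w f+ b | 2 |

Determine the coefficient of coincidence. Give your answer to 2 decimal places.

The two most frequent reciprocal classes, w f b and w+ f+ b+, are the parental types, so the F1 was w f b / w+ f+ b+.
The two rarest classes, w f+ b and w+ f b+, are the double crossovers. Comparing them with the parentals, only the f allele has switched, so f is the middle locus and the order is b – f – w.
b–f: (71 + 4)/1346 = 0.0557; f–w: (175 + 4)/1346 = 0.1330.
Expected DCO frequency = 0.0557 × 0.1330 ≈ 0.00741; observed = 4/1346 ≈ 0.00297.
Coefficient of coincidence = 0.00297/0.00741 ≈ 0.40.

0.40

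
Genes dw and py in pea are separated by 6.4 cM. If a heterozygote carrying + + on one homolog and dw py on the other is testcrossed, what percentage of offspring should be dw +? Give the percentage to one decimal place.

3.2%

A map distance of 6.4 cM corresponds to a recombination frequency of 0.064.
The F1 is + + / dw py, so dw + is a recombinant gamete class with expected frequency r/2 = 0.064/2 = 0.0320.
That is 0.0320 = 3.2% of the progeny.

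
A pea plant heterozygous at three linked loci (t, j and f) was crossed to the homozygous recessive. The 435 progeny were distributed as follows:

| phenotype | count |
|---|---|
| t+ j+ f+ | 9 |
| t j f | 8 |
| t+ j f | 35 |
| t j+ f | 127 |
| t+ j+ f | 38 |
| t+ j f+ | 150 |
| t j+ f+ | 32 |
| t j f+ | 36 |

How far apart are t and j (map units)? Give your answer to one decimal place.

20.9 map units

The two most frequent reciprocal classes, t+ j f+ and t j+ f, are the parental types, so the F1 was t+ j f+ / t j+ f.
The two rarest classes, t+ j+ f+ and t j f, are the double crossovers. Comparing them with the parentals, only the j allele has switched, so j is the middle locus and the order is f – j – t.
Crossovers in the j–t interval produce the single-crossover classes t j f+ and t+ j+ f (36 + 38 = 74) plus the double crossovers (17).
RF(j–t) = (74 + 17) / 435 = 91/435 = 0.2092 → 20.9 map units.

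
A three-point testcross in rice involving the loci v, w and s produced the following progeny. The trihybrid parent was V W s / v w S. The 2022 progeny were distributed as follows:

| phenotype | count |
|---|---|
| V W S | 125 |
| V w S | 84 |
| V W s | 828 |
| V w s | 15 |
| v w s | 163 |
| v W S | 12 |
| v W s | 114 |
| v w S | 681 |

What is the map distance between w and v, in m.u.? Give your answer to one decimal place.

The two rarest classes, V w s and v W S, are the double crossovers. Comparing them with the parentals, only the w allele has switched, so w is the middle locus and the order is v – w – s.
Crossovers in the v–w interval produce the single-crossover classes v W s and V w S (114 + 84 = 198) plus the double crossovers (27).
RF(v–w) = (198 + 27) / 2022 = 225/2022 = 0.1113 → 11.1 m.u.

11.1 m.u.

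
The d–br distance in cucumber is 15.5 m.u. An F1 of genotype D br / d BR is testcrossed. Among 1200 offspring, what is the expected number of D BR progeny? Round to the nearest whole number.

93

A map distance of 15.5 m.u. corresponds to a recombination frequency of 0.155.
The F1 is D br / d BR, so D BR is a recombinant gamete class with expected frequency r/2 = 0.155/2 = 0.0775.
Expected number = 0.0775 × 1200 = 93.00 ≈ 93.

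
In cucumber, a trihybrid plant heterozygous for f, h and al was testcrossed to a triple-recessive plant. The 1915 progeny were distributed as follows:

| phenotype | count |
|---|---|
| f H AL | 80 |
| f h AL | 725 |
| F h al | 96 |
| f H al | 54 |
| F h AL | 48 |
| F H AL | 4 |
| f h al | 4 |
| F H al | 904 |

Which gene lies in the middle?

al

The two most frequent reciprocal classes, F H al and f h AL, are the parental types, so the F1 was F H al / f h AL.
The two rarest classes, F H AL and f h al, are the double crossovers. Comparing them with the parentals, only the al allele has switched, so al is the middle locus and the order is h – al – f.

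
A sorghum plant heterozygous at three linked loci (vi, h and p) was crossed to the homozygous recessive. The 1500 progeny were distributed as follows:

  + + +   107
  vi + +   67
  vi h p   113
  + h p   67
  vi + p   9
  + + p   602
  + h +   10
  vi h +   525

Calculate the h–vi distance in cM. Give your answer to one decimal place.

The two most frequent reciprocal classes, vi h + and + + p, are the parental types, so the F1 was vi h + / + + p.
The two rarest classes, + h + and vi + p, are the double crossovers. Comparing them with the parentals, only the vi allele has switched, so vi is the middle locus and the order is h – vi – p.
Crossovers in the h–vi interval produce the single-crossover classes vi + + and + h p (67 + 67 = 134) plus the double crossovers (19).
RF(h–vi) = (134 + 19) / 1500 = 153/1500 = 0.1020 → 10.2 cM.

10.2 cM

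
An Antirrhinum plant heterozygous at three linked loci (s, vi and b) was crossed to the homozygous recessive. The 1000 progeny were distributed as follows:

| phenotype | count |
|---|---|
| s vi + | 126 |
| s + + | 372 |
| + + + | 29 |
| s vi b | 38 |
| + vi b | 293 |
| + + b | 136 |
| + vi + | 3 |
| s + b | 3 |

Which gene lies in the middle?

The two most frequent reciprocal classes, s + + and + vi b, are the parental types, so the F1 was s + + / + vi b.
The two rarest classes, s + b and + vi +, are the double crossovers. Comparing them with the parentals, only the b allele has switched, so b is the middle locus and the order is vi – b – s.

b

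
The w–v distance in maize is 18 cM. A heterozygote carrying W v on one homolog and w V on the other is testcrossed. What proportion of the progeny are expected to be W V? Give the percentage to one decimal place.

A map distance of 18 cM corresponds to a recombination frequency of 0.180.
The F1 is W v / w V, so W V is a recombinant gamete class with expected frequency r/2 = 0.180/2 = 0.0900.
That is 0.0900 = 9.0% of the progeny.

9.0%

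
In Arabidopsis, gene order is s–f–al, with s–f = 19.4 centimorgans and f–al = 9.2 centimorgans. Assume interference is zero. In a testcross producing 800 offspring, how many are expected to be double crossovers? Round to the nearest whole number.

14

Map distances give recombination frequencies of 0.194 and 0.092 for the two intervals.
With no interference, expected double-crossover frequency = 0.194 × 0.092 = 0.01785.
Expected number = 0.01785 × 800 = 14.28 ≈ 14.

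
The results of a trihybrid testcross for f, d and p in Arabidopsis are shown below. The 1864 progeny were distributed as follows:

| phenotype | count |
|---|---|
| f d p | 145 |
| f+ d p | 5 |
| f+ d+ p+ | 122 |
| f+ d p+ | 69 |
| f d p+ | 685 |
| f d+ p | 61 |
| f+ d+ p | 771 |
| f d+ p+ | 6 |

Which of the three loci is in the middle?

The two most frequent reciprocal classes, f d p+ and f+ d+ p, are the parental types, so the F1 was f d p+ / f+ d+ p.
The two rarest classes, f d+ p+ and f+ d p, are the double crossovers. Comparing them with the parentals, only the d allele has switched, so d is the middle locus and the order is p – d – f.

d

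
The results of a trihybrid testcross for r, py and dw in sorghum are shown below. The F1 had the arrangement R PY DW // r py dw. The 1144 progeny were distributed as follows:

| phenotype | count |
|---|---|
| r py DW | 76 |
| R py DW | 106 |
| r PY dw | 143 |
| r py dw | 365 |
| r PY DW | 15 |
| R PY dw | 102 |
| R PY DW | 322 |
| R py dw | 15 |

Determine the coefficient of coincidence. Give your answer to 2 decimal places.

0.59

The two rarest classes, r PY DW and R py dw, are the double crossovers. Comparing them with the parentals, only the r allele has switched, so r is the middle locus and the order is dw – r – py.
dw–r: (178 + 30)/1144 = 0.1818; r–py: (249 + 30)/1144 = 0.2439.
Expected DCO frequency = 0.1818 × 0.2439 ≈ 0.04434; observed = 30/1144 ≈ 0.02622.
Coefficient of coincidence = 0.02622/0.04434 ≈ 0.59.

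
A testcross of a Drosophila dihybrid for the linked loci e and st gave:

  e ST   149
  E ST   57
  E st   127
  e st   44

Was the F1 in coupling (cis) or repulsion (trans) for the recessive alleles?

The two most frequent classes are E st (127) and e ST (149); these are the parental (non-recombinant) types.
So the F1 carried E st on one chromosome and e ST on the other — the recessive alleles are on opposite chromosomes (trans / repulsion).

trans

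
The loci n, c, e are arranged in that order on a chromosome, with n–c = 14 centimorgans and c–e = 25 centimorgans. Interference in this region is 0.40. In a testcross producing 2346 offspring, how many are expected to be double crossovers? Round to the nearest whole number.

49

Map distances give recombination frequencies of 0.140 and 0.250 for the two intervals.
With interference 0.40 (so coincidence = 0.60), expected double-crossover frequency = 0.140 × 0.250 × 0.60 = 0.02100.
Expected number = 0.02100 × 2346 = 49.27 ≈ 49.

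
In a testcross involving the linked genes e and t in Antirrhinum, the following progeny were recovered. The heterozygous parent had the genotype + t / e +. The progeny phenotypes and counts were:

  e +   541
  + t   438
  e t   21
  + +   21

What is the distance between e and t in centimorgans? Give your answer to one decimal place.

The recombinant classes are + + and e t: 21 + 21 = 42.
Recombination frequency = 42/1021 = 0.0411 ≈ 4.1%, i.e. 4.1 centimorgans.

4.1 centimorgans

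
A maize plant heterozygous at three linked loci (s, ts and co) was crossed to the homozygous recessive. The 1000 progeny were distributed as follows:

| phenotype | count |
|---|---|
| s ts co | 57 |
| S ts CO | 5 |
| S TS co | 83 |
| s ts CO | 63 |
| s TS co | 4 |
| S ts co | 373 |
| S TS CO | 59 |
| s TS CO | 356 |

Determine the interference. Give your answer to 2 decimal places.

The two most frequent reciprocal classes, s TS CO and S ts co, are the parental types, so the F1 was s TS CO / S ts co.
The two rarest classes, s TS co and S ts CO, are the double crossovers. Comparing them with the parentals, only the co allele has switched, so co is the middle locus and the order is s – co – ts.
s–co: (116 + 9)/1000 = 0.1250; co–ts: (146 + 9)/1000 = 0.1550.
Expected DCO frequency = 0.1250 × 0.1550 ≈ 0.01937; observed = 9/1000 ≈ 0.00900.
Coefficient of coincidence = 0.00900/0.01937 ≈ 0.46; interference = 1 − 0.46 = 0.54.

0.54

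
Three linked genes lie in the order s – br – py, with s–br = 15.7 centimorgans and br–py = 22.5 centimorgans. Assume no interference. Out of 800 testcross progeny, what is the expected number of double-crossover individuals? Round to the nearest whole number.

28

Map distances give recombination frequencies of 0.157 and 0.225 for the two intervals.
With no interference, expected double-crossover frequency = 0.157 × 0.225 = 0.03533.
Expected number = 0.03533 × 800 = 28.26 ≈ 28.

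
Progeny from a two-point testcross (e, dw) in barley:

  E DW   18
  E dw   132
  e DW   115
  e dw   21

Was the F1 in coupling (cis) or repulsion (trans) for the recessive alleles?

The two most frequent classes are E dw (132) and e DW (115); these are the parental (non-recombinant) types.
So the F1 carried E dw on one chromosome and e DW on the other — the recessive alleles are on opposite chromosomes (trans / repulsion).

trans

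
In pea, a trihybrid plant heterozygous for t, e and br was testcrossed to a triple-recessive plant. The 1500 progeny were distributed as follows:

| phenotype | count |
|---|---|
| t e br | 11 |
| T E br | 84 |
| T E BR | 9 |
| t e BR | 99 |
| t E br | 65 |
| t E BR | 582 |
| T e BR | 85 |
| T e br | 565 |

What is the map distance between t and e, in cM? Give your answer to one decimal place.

The two most frequent reciprocal classes, t E BR and T e br, are the parental types, so the F1 was t E BR / T e br.
The two rarest classes, T E BR and t e br, are the double crossovers. Comparing them with the parentals, only the t allele has switched, so t is the middle locus and the order is e – t – br.
Crossovers in the e–t interval produce the single-crossover classes t e BR and T E br (99 + 84 = 183) plus the double crossovers (20).
RF(e–t) = (183 + 20) / 1500 = 203/1500 = 0.1353 → 13.5 cM.

13.5 cM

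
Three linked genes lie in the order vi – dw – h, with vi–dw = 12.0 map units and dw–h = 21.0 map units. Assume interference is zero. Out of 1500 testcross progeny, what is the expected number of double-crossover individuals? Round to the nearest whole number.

Map distances give recombination frequencies of 0.120 and 0.210 for the two intervals.
With no interference, expected double-crossover frequency = 0.120 × 0.210 = 0.02520.
Expected number = 0.02520 × 1500 = 37.80 ≈ 38.

38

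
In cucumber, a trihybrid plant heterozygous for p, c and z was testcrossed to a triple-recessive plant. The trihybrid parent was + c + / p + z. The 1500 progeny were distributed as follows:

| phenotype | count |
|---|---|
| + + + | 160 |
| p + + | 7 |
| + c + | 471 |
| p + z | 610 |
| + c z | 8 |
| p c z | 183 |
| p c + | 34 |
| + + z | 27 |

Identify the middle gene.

The two rarest classes, + c z and p + +, are the double crossovers. Comparing them with the parentals, only the z allele has switched, so z is the middle locus and the order is c – z – p.

z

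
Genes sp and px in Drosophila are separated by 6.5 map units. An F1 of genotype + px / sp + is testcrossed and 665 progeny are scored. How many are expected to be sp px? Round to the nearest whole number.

A map distance of 6.5 map units corresponds to a recombination frequency of 0.065.
The F1 is + px / sp +, so sp px is a recombinant gamete class with expected frequency r/2 = 0.065/2 = 0.0325.
Expected number = 0.0325 × 665 = 21.61 ≈ 22.

22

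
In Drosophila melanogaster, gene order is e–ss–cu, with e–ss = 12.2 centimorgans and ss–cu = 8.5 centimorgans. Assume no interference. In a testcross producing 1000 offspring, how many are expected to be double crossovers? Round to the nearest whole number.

10

Map distances give recombination frequencies of 0.122 and 0.085 for the two intervals.
With no interference, expected double-crossover frequency = 0.122 × 0.085 = 0.01037.
Expected number = 0.01037 × 1000 = 10.37 ≈ 10.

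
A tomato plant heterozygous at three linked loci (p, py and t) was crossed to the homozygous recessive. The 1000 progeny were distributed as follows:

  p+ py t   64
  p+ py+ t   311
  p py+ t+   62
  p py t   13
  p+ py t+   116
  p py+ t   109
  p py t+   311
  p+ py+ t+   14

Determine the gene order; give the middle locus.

The two most frequent reciprocal classes, p+ py+ t and p py t+, are the parental types, so the F1 was p+ py+ t / p py t+.
The two rarest classes, p+ py+ t+ and p py t, are the double crossovers. Comparing them with the parentals, only the t allele has switched, so t is the middle locus and the order is py – t – p.

t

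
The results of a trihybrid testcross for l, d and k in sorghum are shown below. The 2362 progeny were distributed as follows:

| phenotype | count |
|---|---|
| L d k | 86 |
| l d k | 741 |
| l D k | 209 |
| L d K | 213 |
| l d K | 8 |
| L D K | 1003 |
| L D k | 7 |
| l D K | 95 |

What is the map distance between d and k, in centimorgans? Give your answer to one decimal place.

18.5 centimorgans

The two most frequent reciprocal classes, L D K and l d k, are the parental types, so the F1 was L D K / l d k.
The two rarest classes, L D k and l d K, are the double crossovers. Comparing them with the parentals, only the k allele has switched, so k is the middle locus and the order is d – k – l.
Crossovers in the d–k interval produce the single-crossover classes L d K and l D k (213 + 209 = 422) plus the double crossovers (15).
RF(d–k) = (422 + 15) / 2362 = 437/2362 = 0.1850 → 18.5 centimorgans.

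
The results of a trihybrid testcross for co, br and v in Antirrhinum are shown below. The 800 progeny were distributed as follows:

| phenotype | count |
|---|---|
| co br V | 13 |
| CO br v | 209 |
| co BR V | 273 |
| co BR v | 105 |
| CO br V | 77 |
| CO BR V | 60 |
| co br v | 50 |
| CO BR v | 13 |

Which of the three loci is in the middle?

The two most frequent reciprocal classes, co BR V and CO br v, are the parental types, so the F1 was co BR V / CO br v.
The two rarest classes, co br V and CO BR v, are the double crossovers. Comparing them with the parentals, only the br allele has switched, so br is the middle locus and the order is v – br – co.

br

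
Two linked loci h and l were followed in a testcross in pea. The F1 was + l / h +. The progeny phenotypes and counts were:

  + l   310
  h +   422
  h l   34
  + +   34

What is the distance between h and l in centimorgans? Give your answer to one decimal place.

The recombinant classes are + + and h l: 34 + 34 = 68.
Recombination frequency = 68/800 = 0.0850 ≈ 8.5%, i.e. 8.5 centimorgans.

8.5 centimorgans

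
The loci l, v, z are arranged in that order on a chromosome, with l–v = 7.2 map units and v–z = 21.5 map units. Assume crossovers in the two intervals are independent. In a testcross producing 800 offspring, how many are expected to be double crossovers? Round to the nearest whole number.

12

Map distances give recombination frequencies of 0.072 and 0.215 for the two intervals.
With no interference, expected double-crossover frequency = 0.072 × 0.215 = 0.01548.
Expected number = 0.01548 × 800 = 12.38 ≈ 12.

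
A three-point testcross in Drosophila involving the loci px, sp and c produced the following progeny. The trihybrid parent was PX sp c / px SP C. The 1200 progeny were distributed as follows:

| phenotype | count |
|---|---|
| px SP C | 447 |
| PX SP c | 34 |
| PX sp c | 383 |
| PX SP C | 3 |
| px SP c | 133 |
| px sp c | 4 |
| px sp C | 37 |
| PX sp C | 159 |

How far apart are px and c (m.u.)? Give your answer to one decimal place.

The two rarest classes, px sp c and PX SP C, are the double crossovers. Comparing them with the parentals, only the px allele has switched, so px is the middle locus and the order is c – px – sp.
Crossovers in the c–px interval produce the single-crossover classes PX sp C and px SP c (159 + 133 = 292) plus the double crossovers (7).
RF(c–px) = (292 + 7) / 1200 = 299/1200 = 0.2492 → 24.9 m.u.

24.9 m.u.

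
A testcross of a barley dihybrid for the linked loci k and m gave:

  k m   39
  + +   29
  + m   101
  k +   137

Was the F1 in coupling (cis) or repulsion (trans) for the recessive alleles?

The two most frequent classes are + m (101) and k + (137); these are the parental (non-recombinant) types.
So the F1 carried + m on one chromosome and k + on the other — the recessive alleles are on opposite chromosomes (trans / repulsion).

trans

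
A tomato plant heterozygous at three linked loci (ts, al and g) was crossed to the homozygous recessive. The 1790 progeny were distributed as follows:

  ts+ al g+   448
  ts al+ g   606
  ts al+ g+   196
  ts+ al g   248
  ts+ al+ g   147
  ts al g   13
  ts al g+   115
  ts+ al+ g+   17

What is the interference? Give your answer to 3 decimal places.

The two most frequent reciprocal classes, ts al+ g and ts+ al g+, are the parental types, so the F1 was ts al+ g / ts+ al g+.
The two rarest classes, ts al g and ts+ al+ g+, are the double crossovers. Comparing them with the parentals, only the al allele has switched, so al is the middle locus and the order is g – al – ts.
g–al: (444 + 30)/1790 = 0.2648; al–ts: (262 + 30)/1790 = 0.1631.
Expected DCO frequency = 0.2648 × 0.1631 ≈ 0.04319; observed = 30/1790 ≈ 0.01676.
Coefficient of coincidence = 0.01676/0.04319 ≈ 0.388; interference = 1 − 0.388 = 0.612.

0.612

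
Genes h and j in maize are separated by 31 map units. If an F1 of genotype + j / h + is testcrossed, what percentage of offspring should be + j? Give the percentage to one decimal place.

34.5%

A map distance of 31 map units corresponds to a recombination frequency of 0.310.
The F1 is + j / h +, so + j is a parental gamete class with expected frequency (1 − r)/2 = 0.690/2 = 0.3450.
That is 0.3450 = 34.5% of the progeny.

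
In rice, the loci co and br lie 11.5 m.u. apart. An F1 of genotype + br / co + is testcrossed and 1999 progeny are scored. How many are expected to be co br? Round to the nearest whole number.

A map distance of 11.5 m.u. corresponds to a recombination frequency of 0.115.
The F1 is + br / co +, so co br is a recombinant gamete class with expected frequency r/2 = 0.115/2 = 0.0575.
Expected number = 0.0575 × 1999 = 114.94 ≈ 115.

115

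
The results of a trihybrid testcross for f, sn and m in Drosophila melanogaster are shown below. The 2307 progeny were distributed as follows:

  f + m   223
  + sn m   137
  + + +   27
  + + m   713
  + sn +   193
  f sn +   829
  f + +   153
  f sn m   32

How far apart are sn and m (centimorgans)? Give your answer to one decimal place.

15.1 centimorgans

The two most frequent reciprocal classes, f sn + and + + m, are the parental types, so the F1 was f sn + / + + m.
The two rarest classes, f sn m and + + +, are the double crossovers. Comparing them with the parentals, only the m allele has switched, so m is the middle locus and the order is f – m – sn.
Crossovers in the m–sn interval produce the single-crossover classes f + + and + sn m (153 + 137 = 290) plus the double crossovers (59).
RF(m–sn) = (290 + 59) / 2307 = 349/2307 = 0.1513 → 15.1 centimorgans.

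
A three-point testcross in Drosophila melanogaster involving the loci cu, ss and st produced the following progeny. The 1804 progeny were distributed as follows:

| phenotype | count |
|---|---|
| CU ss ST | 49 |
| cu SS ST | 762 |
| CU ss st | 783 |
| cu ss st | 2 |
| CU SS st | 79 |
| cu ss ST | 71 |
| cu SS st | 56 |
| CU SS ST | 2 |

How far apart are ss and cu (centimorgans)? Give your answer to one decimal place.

The two most frequent reciprocal classes, cu SS ST and CU ss st, are the parental types, so the F1 was cu SS ST / CU ss st.
The two rarest classes, CU SS ST and cu ss st, are the double crossovers. Comparing them with the parentals, only the cu allele has switched, so cu is the middle locus and the order is st – cu – ss.
Crossovers in the cu–ss interval produce the single-crossover classes cu ss ST and CU SS st (71 + 79 = 150) plus the double crossovers (4).
RF(cu–ss) = (150 + 4) / 1804 = 154/1804 = 0.0854 → 8.5 centimorgans.

8.5 centimorgans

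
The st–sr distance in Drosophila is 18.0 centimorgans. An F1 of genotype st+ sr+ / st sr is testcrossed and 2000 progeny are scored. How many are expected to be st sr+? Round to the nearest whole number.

A map distance of 18.0 centimorgans corresponds to a recombination frequency of 0.180.
The F1 is st+ sr+ / st sr, so st sr+ is a recombinant gamete class with expected frequency r/2 = 0.180/2 = 0.0900.
Expected number = 0.0900 × 2000 = 180.00 ≈ 180.

180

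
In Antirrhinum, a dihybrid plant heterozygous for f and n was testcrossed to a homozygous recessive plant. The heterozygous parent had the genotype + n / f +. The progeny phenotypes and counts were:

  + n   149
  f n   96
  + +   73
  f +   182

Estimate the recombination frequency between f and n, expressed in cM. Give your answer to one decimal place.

The recombinant classes are + + and f n: 73 + 96 = 169.
Recombination frequency = 169/500 = 0.3380 ≈ 33.8%, i.e. 33.8 cM.

33.8 cM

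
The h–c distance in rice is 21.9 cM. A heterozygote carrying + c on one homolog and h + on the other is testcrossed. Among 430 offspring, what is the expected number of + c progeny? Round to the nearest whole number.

168

A map distance of 21.9 cM corresponds to a recombination frequency of 0.219.
The F1 is + c / h +, so + c is a parental gamete class with expected frequency (1 − r)/2 = 0.781/2 = 0.3905.
Expected number = 0.3905 × 430 = 167.91 ≈ 168.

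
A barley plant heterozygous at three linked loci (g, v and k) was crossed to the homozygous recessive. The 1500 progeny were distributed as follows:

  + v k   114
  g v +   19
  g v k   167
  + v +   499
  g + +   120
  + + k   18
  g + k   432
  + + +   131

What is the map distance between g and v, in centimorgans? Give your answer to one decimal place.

The two most frequent reciprocal classes, g + k and + v +, are the parental types, so the F1 was g + k / + v +.
The two rarest classes, + + k and g v +, are the double crossovers. Comparing them with the parentals, only the g allele has switched, so g is the middle locus and the order is v – g – k.
Crossovers in the v–g interval produce the single-crossover classes g v k and + + + (167 + 131 = 298) plus the double crossovers (37).
RF(v–g) = (298 + 37) / 1500 = 335/1500 = 0.2233 → 22.3 centimorgans.

22.3 centimorgans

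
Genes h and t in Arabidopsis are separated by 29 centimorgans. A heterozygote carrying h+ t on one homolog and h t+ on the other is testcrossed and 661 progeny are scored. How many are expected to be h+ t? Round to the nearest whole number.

235

A map distance of 29 centimorgans corresponds to a recombination frequency of 0.290.
The F1 is h+ t / h t+, so h+ t is a parental gamete class with expected frequency (1 − r)/2 = 0.710/2 = 0.3550.
Expected number = 0.3550 × 661 = 234.66 ≈ 235.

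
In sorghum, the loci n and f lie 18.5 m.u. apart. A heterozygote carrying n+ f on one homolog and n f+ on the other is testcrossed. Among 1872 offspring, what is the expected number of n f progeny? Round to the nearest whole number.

A map distance of 18.5 m.u. corresponds to a recombination frequency of 0.185.
The F1 is n+ f / n f+, so n f is a recombinant gamete class with expected frequency r/2 = 0.185/2 = 0.0925.
Expected number = 0.0925 × 1872 = 173.16 ≈ 173.

173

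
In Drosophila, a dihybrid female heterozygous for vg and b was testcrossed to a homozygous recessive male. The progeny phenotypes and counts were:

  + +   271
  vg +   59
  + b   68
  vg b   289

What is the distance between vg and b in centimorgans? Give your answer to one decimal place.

18.5 centimorgans

The two most frequent classes, + + (271) and vg b (289), are the parental types, so the F1 was + + / vg b.
The recombinant classes are + b and vg +: 68 + 59 = 127.
Recombination frequency = 127/687 = 0.1849 ≈ 18.5%, i.e. 18.5 centimorgans.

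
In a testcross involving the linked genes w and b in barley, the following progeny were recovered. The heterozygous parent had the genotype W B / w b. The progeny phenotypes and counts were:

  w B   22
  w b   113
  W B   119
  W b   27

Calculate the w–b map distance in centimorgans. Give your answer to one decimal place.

The recombinant classes are W b and w B: 27 + 22 = 49.
Recombination frequency = 49/281 = 0.1744 ≈ 17.4%, i.e. 17.4 centimorgans.

17.4 centimorgans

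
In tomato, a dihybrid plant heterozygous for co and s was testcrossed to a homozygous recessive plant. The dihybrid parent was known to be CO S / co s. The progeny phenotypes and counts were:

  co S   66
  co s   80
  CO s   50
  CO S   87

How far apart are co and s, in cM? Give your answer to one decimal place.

The recombinant classes are CO s and co S: 50 + 66 = 116.
Recombination frequency = 116/283 = 0.4099 ≈ 41.0%, i.e. 41.0 cM.

41.0 cM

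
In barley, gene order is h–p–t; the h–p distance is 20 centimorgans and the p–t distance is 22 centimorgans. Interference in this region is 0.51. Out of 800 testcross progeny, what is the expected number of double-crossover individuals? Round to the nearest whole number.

17

Map distances give recombination frequencies of 0.200 and 0.220 for the two intervals.
With interference 0.51 (so coincidence = 0.49), expected double-crossover frequency = 0.200 × 0.220 × 0.49 = 0.02156.
Expected number = 0.02156 × 800 = 17.25 ≈ 17.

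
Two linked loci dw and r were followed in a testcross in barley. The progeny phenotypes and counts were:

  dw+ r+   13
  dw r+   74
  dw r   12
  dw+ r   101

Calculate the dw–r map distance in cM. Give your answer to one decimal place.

The two most frequent classes, dw+ r (101) and dw r+ (74), are the parental types, so the F1 was dw+ r / dw r+.
The recombinant classes are dw+ r+ and dw r: 13 + 12 = 25.
Recombination frequency = 25/200 = 0.1250 ≈ 12.5%, i.e. 12.5 cM.

12.5 cM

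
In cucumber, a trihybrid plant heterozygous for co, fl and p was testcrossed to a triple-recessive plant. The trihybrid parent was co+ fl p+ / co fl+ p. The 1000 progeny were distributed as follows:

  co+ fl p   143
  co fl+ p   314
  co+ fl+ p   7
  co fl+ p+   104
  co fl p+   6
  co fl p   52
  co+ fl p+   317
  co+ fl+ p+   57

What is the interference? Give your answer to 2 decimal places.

The two rarest classes, co fl p+ and co+ fl+ p, are the double crossovers. Comparing them with the parentals, only the co allele has switched, so co is the middle locus and the order is p – co – fl.
p–co: (247 + 13)/1000 = 0.2600; co–fl: (109 + 13)/1000 = 0.1220.
Expected DCO frequency = 0.2600 × 0.1220 ≈ 0.03172; observed = 13/1000 ≈ 0.01300.
Coefficient of coincidence = 0.01300/0.03172 ≈ 0.41; interference = 1 − 0.41 = 0.59.

0.59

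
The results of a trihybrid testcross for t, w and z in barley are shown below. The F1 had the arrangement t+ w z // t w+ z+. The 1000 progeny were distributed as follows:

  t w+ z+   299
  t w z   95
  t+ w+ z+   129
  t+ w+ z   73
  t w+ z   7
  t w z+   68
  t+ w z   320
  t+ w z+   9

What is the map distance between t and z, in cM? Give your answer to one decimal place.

The two rarest classes, t+ w z+ and t w+ z, are the double crossovers. Comparing them with the parentals, only the z allele has switched, so z is the middle locus and the order is t – z – w.
Crossovers in the t–z interval produce the single-crossover classes t w z and t+ w+ z+ (95 + 129 = 224) plus the double crossovers (16).
RF(t–z) = (224 + 16) / 1000 = 240/1000 = 0.2400 → 24.0 cM.

24.0 cM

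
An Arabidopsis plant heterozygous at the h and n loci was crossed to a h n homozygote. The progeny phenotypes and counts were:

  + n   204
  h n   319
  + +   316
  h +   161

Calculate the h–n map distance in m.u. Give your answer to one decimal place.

The two most frequent classes, + + (316) and h n (319), are the parental types, so the F1 was + + / h n.
The recombinant classes are + n and h +: 204 + 161 = 365.
Recombination frequency = 365/1000 = 0.3650 ≈ 36.5%, i.e. 36.5 m.u.

36.5 m.u.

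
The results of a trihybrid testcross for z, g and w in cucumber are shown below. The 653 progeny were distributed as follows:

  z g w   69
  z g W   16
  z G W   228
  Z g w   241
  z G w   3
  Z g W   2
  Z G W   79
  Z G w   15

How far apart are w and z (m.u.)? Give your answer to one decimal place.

The two most frequent reciprocal classes, Z g w and z G W, are the parental types, so the F1 was Z g w / z G W.
The two rarest classes, Z g W and z G w, are the double crossovers. Comparing them with the parentals, only the w allele has switched, so w is the middle locus and the order is g – w – z.
Crossovers in the w–z interval produce the single-crossover classes z g w and Z G W (69 + 79 = 148) plus the double crossovers (5).
RF(w–z) = (148 + 5) / 653 = 153/653 = 0.2343 → 23.4 m.u.

23.4 m.u.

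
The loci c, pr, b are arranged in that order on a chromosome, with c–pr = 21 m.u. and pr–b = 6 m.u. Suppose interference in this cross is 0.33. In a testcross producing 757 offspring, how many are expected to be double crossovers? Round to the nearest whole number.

Map distances give recombination frequencies of 0.210 and 0.060 for the two intervals.
With interference 0.33 (so coincidence = 0.67), expected double-crossover frequency = 0.210 × 0.060 × 0.67 = 0.00844.
Expected number = 0.00844 × 757 = 6.39 ≈ 6.

6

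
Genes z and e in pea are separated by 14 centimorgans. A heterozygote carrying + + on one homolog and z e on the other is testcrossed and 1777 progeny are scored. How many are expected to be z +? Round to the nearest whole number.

124

A map distance of 14 centimorgans corresponds to a recombination frequency of 0.140.
The F1 is + + / z e, so z + is a recombinant gamete class with expected frequency r/2 = 0.140/2 = 0.0700.
Expected number = 0.0700 × 1777 = 124.39 ≈ 124.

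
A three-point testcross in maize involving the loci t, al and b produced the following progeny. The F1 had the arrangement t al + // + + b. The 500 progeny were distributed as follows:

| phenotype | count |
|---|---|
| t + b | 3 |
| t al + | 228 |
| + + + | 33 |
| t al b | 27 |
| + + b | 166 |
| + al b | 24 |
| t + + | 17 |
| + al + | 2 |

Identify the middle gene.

The two rarest classes, + al + and t + b, are the double crossovers. Comparing them with the parentals, only the t allele has switched, so t is the middle locus and the order is al – t – b.

t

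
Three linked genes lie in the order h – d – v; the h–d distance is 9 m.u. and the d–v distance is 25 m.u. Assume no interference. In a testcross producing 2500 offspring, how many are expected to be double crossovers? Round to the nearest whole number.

56

Map distances give recombination frequencies of 0.090 and 0.250 for the two intervals.
With no interference, expected double-crossover frequency = 0.090 × 0.250 = 0.02250.
Expected number = 0.02250 × 2500 = 56.25 ≈ 56.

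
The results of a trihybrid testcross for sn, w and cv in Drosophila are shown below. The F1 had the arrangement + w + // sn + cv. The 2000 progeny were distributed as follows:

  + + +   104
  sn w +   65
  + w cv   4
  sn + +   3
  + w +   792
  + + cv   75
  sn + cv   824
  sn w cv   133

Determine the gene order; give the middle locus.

The two rarest classes, + w cv and sn + +, are the double crossovers. Comparing them with the parentals, only the cv allele has switched, so cv is the middle locus and the order is sn – cv – w.

cv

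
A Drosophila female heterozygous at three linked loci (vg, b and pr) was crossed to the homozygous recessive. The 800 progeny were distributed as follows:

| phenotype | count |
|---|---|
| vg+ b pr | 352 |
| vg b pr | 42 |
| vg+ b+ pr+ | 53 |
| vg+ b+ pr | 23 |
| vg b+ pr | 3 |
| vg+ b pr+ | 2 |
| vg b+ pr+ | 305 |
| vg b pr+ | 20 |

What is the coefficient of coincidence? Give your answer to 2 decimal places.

The two most frequent reciprocal classes, vg b+ pr+ and vg+ b pr, are the parental types, so the F1 was vg b+ pr+ / vg+ b pr.
The two rarest classes, vg b+ pr and vg+ b pr+, are the double crossovers. Comparing them with the parentals, only the pr allele has switched, so pr is the middle locus and the order is vg – pr – b.
vg–pr: (95 + 5)/800 = 0.1250; pr–b: (43 + 5)/800 = 0.0600.
Expected DCO frequency = 0.1250 × 0.0600 ≈ 0.00750; observed = 5/800 ≈ 0.00625.
Coefficient of coincidence = 0.00625/0.00750 ≈ 0.83.

0.83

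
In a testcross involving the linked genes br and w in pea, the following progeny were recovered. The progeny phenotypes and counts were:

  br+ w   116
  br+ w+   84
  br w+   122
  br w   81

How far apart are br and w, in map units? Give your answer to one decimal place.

The two most frequent classes, br+ w (116) and br w+ (122), are the parental types, so the F1 was br+ w / br w+.
The recombinant classes are br+ w+ and br w: 84 + 81 = 165.
Recombination frequency = 165/403 = 0.4094 ≈ 40.9%, i.e. 40.9 map units.

40.9 map units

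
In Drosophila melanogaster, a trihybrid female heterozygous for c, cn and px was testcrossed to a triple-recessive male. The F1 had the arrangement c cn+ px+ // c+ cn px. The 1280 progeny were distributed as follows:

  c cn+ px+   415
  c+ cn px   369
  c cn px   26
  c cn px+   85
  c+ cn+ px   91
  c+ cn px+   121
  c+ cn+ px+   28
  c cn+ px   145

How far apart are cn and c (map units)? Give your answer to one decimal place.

The two rarest classes, c+ cn+ px+ and c cn px, are the double crossovers. Comparing them with the parentals, only the c allele has switched, so c is the middle locus and the order is cn – c – px.
Crossovers in the cn–c interval produce the single-crossover classes c cn px+ and c+ cn+ px (85 + 91 = 176) plus the double crossovers (54).
RF(cn–c) = (176 + 54) / 1280 = 230/1280 = 0.1797 → 18.0 map units.

18.0 map units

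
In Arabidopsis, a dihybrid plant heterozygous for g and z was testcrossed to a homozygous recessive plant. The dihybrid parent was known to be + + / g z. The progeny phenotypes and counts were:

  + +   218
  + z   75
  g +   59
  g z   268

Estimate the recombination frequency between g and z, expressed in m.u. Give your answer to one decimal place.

21.6 m.u.

The recombinant classes are + z and g +: 75 + 59 = 134.
Recombination frequency = 134/620 = 0.2161 ≈ 21.6%, i.e. 21.6 m.u.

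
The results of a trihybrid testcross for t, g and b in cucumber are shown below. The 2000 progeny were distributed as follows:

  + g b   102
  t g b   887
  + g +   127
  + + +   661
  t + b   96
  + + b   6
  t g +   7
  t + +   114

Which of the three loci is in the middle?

The two most frequent reciprocal classes, t g b and + + +, are the parental types, so the F1 was t g b / + + +.
The two rarest classes, t g + and + + b, are the double crossovers. Comparing them with the parentals, only the b allele has switched, so b is the middle locus and the order is t – b – g.

b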